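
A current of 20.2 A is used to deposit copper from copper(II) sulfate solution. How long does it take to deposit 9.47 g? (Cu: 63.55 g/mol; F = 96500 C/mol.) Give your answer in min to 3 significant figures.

23.7 min

n(Cu) = 9.47 / 63.55 = 0.1490 mol
Cu²⁺ + 2e⁻ → Cu, so n(e⁻) = 2 × 0.1490 = 0.2980 mol
Q = 0.2980 × 96500 = 28760 C
t = Q / I = 28760 / 20.2 = 1424 s = 23.7 min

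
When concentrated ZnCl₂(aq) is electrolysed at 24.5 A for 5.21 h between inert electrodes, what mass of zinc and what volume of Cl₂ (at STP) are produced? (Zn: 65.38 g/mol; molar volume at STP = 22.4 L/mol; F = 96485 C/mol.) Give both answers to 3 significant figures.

156 g Zn; 53.3 L Cl₂

Q = 24.5 × 18756 = 4.595×10^5 C; n(e⁻) = 4.595×10^5 / 96485 = 4.762 mol
Cathode: Zn²⁺ + 2e⁻ → Zn → n(Zn) = 4.762/2 = 2.381 mol → 156 g
Anode: 2Cl⁻ → Cl₂ + 2e⁻ → n(Cl₂) = 4.762/2 = 2.381 mol → 53.3 L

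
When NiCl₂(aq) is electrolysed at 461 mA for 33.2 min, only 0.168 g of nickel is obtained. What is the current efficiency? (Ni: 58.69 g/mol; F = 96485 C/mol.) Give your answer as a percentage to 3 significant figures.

60.2%

Q = 0.461 × 1992 = 918.3 C
n(e⁻) = 918.3 / 96485 = 0.009518 mol
Ni²⁺ + 2e⁻ → Ni, so theoretical n(Ni) = 0.004759 mol → 0.2793 g
Efficiency = 0.168 / 0.2793 = 0.6015 = 60.2%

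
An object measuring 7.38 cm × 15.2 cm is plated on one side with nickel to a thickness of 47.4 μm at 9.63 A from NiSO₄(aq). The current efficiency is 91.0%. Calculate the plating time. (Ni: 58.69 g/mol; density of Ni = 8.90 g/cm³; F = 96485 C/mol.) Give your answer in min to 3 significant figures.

Plated area = 7.38 × 15.2 = 112.2 cm²
Volume = 112.2 × 47.4×10⁻⁴ cm = 0.5318 cm³
m(Ni) = 0.5318 × 8.90 = 4.733 g
n(Ni) = 4.733 / 58.69 = 0.08064 mol; n(e⁻) = 2 × 0.08064 = 0.1613 mol
Q = 0.1613 × 96485 / 0.910 = 17100 C
t = 17100 / 9.63 = 1776 s = 29.6 min

29.6 min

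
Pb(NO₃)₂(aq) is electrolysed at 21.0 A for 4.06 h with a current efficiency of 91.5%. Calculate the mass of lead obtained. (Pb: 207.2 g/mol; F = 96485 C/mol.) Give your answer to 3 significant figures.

Q = 21.0 × 14616 = 3.069×10^5 C
n(e⁻) = 3.069×10^5 / 96485 = 3.181 mol
Pb²⁺ + 2e⁻ → Pb, so theoretical m(Pb) = 1.591 × 207.2 = 329.7 g
Actual mass = 91.5% × 329.7 = 302 g

302 g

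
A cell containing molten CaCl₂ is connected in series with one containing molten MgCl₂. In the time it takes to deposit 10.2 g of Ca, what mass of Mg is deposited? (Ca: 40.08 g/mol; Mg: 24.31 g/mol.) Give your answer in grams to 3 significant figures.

6.19 g

n(Ca) = 10.2 / 40.08 = 0.2545 mol
Ca²⁺ + 2e⁻ → Ca, so n(e⁻) = 2 × 0.2545 = 0.5090 mol
In series, the same 0.5090 mol of electrons flows through the second cell.
Mg²⁺ + 2e⁻ → Mg, so n(Mg) = 0.5090 / 2 = 0.2545 mol
m(Mg) = 0.2545 × 24.31 = 6.19 g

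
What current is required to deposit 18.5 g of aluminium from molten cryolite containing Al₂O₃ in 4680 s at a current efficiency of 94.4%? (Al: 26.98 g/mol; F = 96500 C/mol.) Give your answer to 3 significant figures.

n(Al) = 18.5 / 26.98 = 0.6857 mol
Al³⁺ + 3e⁻ → Al, so n(e⁻) = 3 × 0.6857 = 2.057 mol
Q = 2.057 × 96500 / 0.944 = 2.103×10^5 C
I = Q / t = 2.103×10^5 / 4680 s = 44.9 A

44.9 A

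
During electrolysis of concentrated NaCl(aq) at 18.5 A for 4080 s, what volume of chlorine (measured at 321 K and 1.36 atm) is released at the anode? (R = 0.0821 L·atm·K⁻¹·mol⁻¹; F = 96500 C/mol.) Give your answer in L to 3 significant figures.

7.58 L

Q = It = 18.5 × 4080 = 75480 C
n(e⁻) = Q/F = 75480/96500 = 0.7822 mol
2Cl⁻ → Cl₂ + 2e⁻, so n(Cl₂) = 0.7822 / 2 = 0.3911 mol
V = nRT/P = 0.3911 × 0.0821 × 321 / 1.36 = 7.579 L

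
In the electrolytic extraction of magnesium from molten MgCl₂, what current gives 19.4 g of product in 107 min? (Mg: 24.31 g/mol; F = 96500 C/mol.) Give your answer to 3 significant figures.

24.0 A

n(Mg) = 19.4 / 24.31 = 0.7980 mol
Mg²⁺ + 2e⁻ → Mg, so n(e⁻) = 2 × 0.7980 = 1.596 mol
Q = 1.596 × 96500 = 1.540×10^5 C
I = Q / t = 1.540×10^5 / 6420 s = 24.0 A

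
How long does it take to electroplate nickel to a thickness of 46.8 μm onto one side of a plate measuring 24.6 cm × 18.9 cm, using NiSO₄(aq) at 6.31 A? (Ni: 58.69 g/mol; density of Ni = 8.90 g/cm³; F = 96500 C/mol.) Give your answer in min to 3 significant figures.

168 min

Plated area = 24.6 × 18.9 = 464.9 cm²
Volume = 464.9 × 46.8×10⁻⁴ cm = 2.176 cm³
m(Ni) = 2.176 × 8.90 = 19.37 g
n(Ni) = 19.37 / 58.69 = 0.3300 mol; n(e⁻) = 2 × 0.3300 = 0.6600 mol
Q = 0.6600 × 96500 = 63690 C
t = 63690 / 6.31 = 10090 s = 168 min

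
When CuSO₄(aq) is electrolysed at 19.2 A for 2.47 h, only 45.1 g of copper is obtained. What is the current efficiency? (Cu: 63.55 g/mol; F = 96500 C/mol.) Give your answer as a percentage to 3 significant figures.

80.2%

Q = 19.2 × 8892 = 1.707×10^5 C
n(e⁻) = 1.707×10^5 / 96500 = 1.769 mol
Cu²⁺ + 2e⁻ → Cu, so theoretical n(Cu) = 0.8845 mol → 56.21 g
Efficiency = 45.1 / 56.21 = 0.8023 = 80.2%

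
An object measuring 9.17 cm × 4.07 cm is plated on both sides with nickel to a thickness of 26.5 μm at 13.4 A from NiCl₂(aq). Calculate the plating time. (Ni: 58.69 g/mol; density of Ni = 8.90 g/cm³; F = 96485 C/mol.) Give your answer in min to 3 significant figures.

7.20 min

Plated area = 2 × 9.17 × 4.07 = 74.64 cm²
Volume = 74.64 × 26.5×10⁻⁴ cm = 0.1978 cm³
m(Ni) = 0.1978 × 8.90 = 1.760 g
n(Ni) = 1.760 / 58.69 = 0.02999 mol; n(e⁻) = 2 × 0.02999 = 0.05998 mol
Q = 0.05998 × 96485 = 5787 C
t = 5787 / 13.4 = 431.9 s = 7.20 min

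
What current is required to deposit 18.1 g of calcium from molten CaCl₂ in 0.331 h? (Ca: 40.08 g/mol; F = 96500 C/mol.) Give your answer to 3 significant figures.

n(Ca) = 18.1 / 40.08 = 0.4516 mol
Ca²⁺ + 2e⁻ → Ca, so n(e⁻) = 2 × 0.4516 = 0.9032 mol
Q = 0.9032 × 96500 = 87160 C
I = Q / t = 87160 / 1191.6 s = 73.1 A

73.1 A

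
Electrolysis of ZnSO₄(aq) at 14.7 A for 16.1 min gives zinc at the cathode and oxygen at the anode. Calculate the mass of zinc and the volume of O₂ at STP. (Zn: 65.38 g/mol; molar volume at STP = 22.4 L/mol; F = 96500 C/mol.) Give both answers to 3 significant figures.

Q = 14.7 × 966 = 14200 C; n(e⁻) = 14200 / 96500 = 0.1472 mol
Cathode: Zn²⁺ + 2e⁻ → Zn → n(Zn) = 0.1472/2 = 0.07360 mol → 4.81 g
Anode: 2H₂O → O₂ + 4H⁺ + 4e⁻ → n(O₂) = 0.1472/4 = 0.03680 mol → 0.824 L

4.81 g Zn; 0.824 L O₂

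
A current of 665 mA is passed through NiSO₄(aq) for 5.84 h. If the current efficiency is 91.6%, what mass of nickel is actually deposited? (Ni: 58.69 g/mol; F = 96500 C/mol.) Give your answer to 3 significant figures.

Q = 0.665 × 21024 = 13980 C
n(e⁻) = 13980 / 96500 = 0.1449 mol
Ni²⁺ + 2e⁻ → Ni, so theoretical m(Ni) = 0.07245 × 58.69 = 4.252 g
Actual mass = 91.6% × 4.252 = 3.89 g

3.89 g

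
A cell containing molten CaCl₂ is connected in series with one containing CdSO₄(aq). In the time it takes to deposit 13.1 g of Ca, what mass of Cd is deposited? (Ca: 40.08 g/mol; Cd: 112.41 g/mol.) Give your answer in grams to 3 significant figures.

n(Ca) = 13.1 / 40.08 = 0.3268 mol
Ca²⁺ + 2e⁻ → Ca, so n(e⁻) = 2 × 0.3268 = 0.6536 mol
Since the cells are in series, n(e⁻) in the Cd cell is also 0.6536 mol.
Cd²⁺ + 2e⁻ → Cd, so n(Cd) = 0.6536 / 2 = 0.3268 mol
m(Cd) = 0.3268 × 112.41 = 36.7 g

36.7 g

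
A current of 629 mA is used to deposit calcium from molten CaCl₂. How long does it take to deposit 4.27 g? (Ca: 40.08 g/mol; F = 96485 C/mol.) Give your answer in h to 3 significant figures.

9.08 h

n(Ca) = 4.27 / 40.08 = 0.1065 mol
Ca²⁺ + 2e⁻ → Ca, so n(e⁻) = 2 × 0.1065 = 0.2130 mol
Q = 0.2130 × 96485 = 20550 C
t = Q / I = 20550 / 0.629 = 32670 s = 9.08 h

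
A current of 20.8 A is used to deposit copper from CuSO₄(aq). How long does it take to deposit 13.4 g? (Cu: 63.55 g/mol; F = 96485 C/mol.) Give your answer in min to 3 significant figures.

n(Cu) = 13.4 / 63.55 = 0.2109 mol
Cu²⁺ + 2e⁻ → Cu, so n(e⁻) = 2 × 0.2109 = 0.4218 mol
Q = 0.4218 × 96485 = 40700 C
t = Q / I = 40700 / 20.8 = 1957 s = 32.6 min

32.6 min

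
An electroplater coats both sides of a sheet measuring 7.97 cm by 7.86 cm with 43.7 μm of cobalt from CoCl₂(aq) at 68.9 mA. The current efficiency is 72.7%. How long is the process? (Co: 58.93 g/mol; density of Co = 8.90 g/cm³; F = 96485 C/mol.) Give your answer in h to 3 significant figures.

Plated area = 2 × 7.97 × 7.86 = 125.3 cm²
Volume = 125.3 × 43.7×10⁻⁴ cm = 0.5476 cm³
m(Co) = 0.5476 × 8.90 = 4.874 g
n(Co) = 4.874 / 58.93 = 0.08271 mol; n(e⁻) = 2 × 0.08271 = 0.1654 mol
Q = 0.1654 × 96485 / 0.727 = 21950 C
t = 21950 / 0.0689 = 3.186×10^5 s = 88.5 h

88.5 h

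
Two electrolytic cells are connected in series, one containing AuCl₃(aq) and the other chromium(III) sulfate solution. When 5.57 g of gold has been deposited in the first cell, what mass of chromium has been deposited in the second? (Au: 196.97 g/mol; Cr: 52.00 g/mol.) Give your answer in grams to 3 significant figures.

n(Au) = 5.57 / 196.97 = 0.02828 mol
Au³⁺ + 3e⁻ → Au, so n(e⁻) = 3 × 0.02828 = 0.08484 mol
In series, the same 0.08484 mol of electrons flows through the second cell.
Cr³⁺ + 3e⁻ → Cr, so n(Cr) = 0.08484 / 3 = 0.02828 mol
m(Cr) = 0.02828 × 52.00 = 1.47 g

1.47 g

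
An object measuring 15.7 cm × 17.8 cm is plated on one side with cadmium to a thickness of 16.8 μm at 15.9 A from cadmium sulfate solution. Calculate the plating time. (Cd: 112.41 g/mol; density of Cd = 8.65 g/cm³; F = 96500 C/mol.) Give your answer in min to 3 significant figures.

7.31 min

Plated area = 15.7 × 17.8 = 279.5 cm²
Volume = 279.5 × 16.8×10⁻⁴ cm = 0.4696 cm³
m(Cd) = 0.4696 × 8.65 = 4.062 g
n(Cd) = 4.062 / 112.41 = 0.03614 mol; n(e⁻) = 2 × 0.03614 = 0.07228 mol
Q = 0.07228 × 96500 = 6975 C
t = 6975 / 15.9 = 438.7 s = 7.31 min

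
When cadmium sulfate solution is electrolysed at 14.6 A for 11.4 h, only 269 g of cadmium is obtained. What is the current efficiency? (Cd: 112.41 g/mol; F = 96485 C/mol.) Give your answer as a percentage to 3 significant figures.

Q = 14.6 × 41040 = 5.992×10^5 C
n(e⁻) = 5.992×10^5 / 96485 = 6.210 mol
Cd²⁺ + 2e⁻ → Cd, so theoretical n(Cd) = 3.105 mol → 349.0 g
Efficiency = 269 / 349.0 = 0.7708 = 77.1%

77.1%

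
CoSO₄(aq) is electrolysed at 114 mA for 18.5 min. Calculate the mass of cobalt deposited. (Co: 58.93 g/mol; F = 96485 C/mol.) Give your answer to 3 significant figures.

0.0386 g

Q = It = 0.114 × 1110 = 126.5 C
n(e⁻) = Q/F = 126.5/96485 = 0.001311 mol
Co²⁺ + 2e⁻ → Co, so n(Co) = 0.001311 / 2 = 6.555×10^-4 mol
m = 6.555×10^-4 × 58.93 = 0.0386 g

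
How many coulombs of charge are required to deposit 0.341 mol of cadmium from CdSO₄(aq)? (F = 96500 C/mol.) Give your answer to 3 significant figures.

65800 C

Cd²⁺ + 2e⁻ → Cd, so n(e⁻) = 2 × 0.341 = 0.6820 mol
Q = 0.6820 × 96500 = 65810 C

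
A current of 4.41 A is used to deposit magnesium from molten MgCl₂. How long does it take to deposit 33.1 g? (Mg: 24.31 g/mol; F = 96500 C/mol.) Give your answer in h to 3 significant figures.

n(Mg) = 33.1 / 24.31 = 1.362 mol
Mg²⁺ + 2e⁻ → Mg, so n(e⁻) = 2 × 1.362 = 2.724 mol
Q = 2.724 × 96500 = 2.629×10^5 C
t = Q / I = 2.629×10^5 / 4.41 = 59610 s = 16.6 h

16.6 h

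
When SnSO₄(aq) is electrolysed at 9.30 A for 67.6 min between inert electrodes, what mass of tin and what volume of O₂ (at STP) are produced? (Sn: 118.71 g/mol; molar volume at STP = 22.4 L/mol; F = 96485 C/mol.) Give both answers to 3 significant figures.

23.2 g Sn; 2.19 L O₂

Q = 9.30 × 4056 = 37720 C; n(e⁻) = 37720 / 96485 = 0.3909 mol
Cathode: Sn²⁺ + 2e⁻ → Sn → n(Sn) = 0.3909/2 = 0.1955 mol → 23.2 g
Anode: 2H₂O → O₂ + 4H⁺ + 4e⁻ → n(O₂) = 0.3909/4 = 0.09773 mol → 2.19 L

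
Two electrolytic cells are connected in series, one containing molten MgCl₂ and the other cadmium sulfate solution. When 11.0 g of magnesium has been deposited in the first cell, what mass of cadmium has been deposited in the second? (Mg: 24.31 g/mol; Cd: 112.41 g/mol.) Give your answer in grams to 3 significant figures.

n(Mg) = 11.0 / 24.31 = 0.4525 mol
Mg²⁺ + 2e⁻ → Mg, so n(e⁻) = 2 × 0.4525 = 0.9050 mol
The cells are in series, so the same charge (and hence the same n(e⁻) = 0.9050 mol) passes through both.
Cd²⁺ + 2e⁻ → Cd, so n(Cd) = 0.9050 / 2 = 0.4525 mol
m(Cd) = 0.4525 × 112.41 = 50.9 g

50.9 g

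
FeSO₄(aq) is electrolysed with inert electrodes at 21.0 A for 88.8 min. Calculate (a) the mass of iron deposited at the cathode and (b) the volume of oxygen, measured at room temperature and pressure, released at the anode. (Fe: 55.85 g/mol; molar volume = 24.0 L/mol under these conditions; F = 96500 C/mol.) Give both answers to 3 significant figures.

Q = 21.0 × 5328 = 1.119×10^5 C; n(e⁻) = 1.119×10^5 / 96500 = 1.160 mol
Cathode: Fe²⁺ + 2e⁻ → Fe → n(Fe) = 1.160/2 = 0.5800 mol → 32.4 g
Anode: 2H₂O → O₂ + 4H⁺ + 4e⁻ → n(O₂) = 1.160/4 = 0.2900 mol → 6.96 L

32.4 g Fe; 6.96 L O₂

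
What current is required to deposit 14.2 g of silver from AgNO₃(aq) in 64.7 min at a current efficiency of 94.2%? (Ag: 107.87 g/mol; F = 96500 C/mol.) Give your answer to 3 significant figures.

n(Ag) = 14.2 / 107.87 = 0.1316 mol
Ag⁺ + e⁻ → Ag, so n(e⁻) = 0.1316 mol
Q = 0.1316 × 96500 / 0.942 = 13480 C
I = Q / t = 13480 / 3882 s = 3.47 A

3.47 A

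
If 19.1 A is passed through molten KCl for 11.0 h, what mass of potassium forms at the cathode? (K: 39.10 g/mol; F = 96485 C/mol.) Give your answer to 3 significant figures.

Q = 19.1 A × 39600 s = 7.564×10^5 C
Moles of electrons = 7.564×10^5 / 96485 = 7.840 mol
K⁺ + e⁻ → K, so n(K) = 7.840 mol
m = 7.840 × 39.10 = 307 g

307 g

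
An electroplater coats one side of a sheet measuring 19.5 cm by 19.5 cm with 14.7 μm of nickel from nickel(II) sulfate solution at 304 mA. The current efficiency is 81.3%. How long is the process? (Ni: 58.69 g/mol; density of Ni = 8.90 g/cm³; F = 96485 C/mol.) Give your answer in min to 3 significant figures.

1100 min

Plated area = 19.5 × 19.5 = 380.3 cm²
Volume = 380.3 × 14.7×10⁻⁴ cm = 0.5590 cm³
m(Ni) = 0.5590 × 8.90 = 4.975 g
n(Ni) = 4.975 / 58.69 = 0.08477 mol; n(e⁻) = 2 × 0.08477 = 0.1695 mol
Q = 0.1695 × 96485 / 0.813 = 20120 C
t = 20120 / 0.304 = 66180 s = 1100 min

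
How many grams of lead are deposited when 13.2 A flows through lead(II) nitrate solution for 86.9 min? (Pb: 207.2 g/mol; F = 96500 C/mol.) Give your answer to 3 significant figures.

73.9 g

Q = It = 13.2 × 5214 = 68820 C
n(e⁻) = Q/F = 68820/96500 = 0.7132 mol
Pb²⁺ + 2e⁻ → Pb, so n(Pb) = 0.7132 / 2 = 0.3566 mol
m = 0.3566 × 207.2 = 73.9 g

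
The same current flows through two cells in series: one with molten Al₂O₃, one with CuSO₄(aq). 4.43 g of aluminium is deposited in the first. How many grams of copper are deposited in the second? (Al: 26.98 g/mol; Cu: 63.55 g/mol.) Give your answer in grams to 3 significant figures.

n(Al) = 4.43 / 26.98 = 0.1642 mol
Al³⁺ + 3e⁻ → Al, so n(e⁻) = 3 × 0.1642 = 0.4926 mol
The cells are in series, so the same charge (and hence the same n(e⁻) = 0.4926 mol) passes through both.
Cu²⁺ + 2e⁻ → Cu, so n(Cu) = 0.4926 / 2 = 0.2463 mol
m(Cu) = 0.2463 × 63.55 = 15.7 g

15.7 g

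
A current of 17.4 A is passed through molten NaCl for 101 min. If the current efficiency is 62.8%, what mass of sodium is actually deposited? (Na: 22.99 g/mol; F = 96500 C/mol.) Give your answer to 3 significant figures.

15.8 g

Q = 17.4 × 6060 = 1.054×10^5 C
n(e⁻) = 1.054×10^5 / 96500 = 1.092 mol
Na⁺ + e⁻ → Na, so theoretical m(Na) = 1.092 × 22.99 = 25.11 g
Actual mass = 62.8% × 25.11 = 15.8 g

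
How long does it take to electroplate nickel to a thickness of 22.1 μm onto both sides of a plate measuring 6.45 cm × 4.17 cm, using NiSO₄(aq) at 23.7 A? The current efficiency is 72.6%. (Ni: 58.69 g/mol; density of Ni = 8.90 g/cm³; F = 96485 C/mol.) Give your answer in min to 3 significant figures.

3.37 min

Plated area = 2 × 6.45 × 4.17 = 53.79 cm²
Volume = 53.79 × 22.1×10⁻⁴ cm = 0.1189 cm³
m(Ni) = 0.1189 × 8.90 = 1.058 g
n(Ni) = 1.058 / 58.69 = 0.01803 mol; n(e⁻) = 2 × 0.01803 = 0.03606 mol
Q = 0.03606 × 96485 / 0.726 = 4792 C
t = 4792 / 23.7 = 202.2 s = 3.37 min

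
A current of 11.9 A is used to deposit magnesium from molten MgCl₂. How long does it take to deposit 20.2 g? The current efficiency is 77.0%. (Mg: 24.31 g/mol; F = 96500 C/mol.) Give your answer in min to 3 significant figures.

n(Mg) = 20.2 / 24.31 = 0.8309 mol
Mg²⁺ + 2e⁻ → Mg, so n(e⁻) = 2 × 0.8309 = 1.662 mol
Q = 1.662 × 96500 / 0.770 = 2.083×10^5 C
t = Q / I = 2.083×10^5 / 11.9 = 17500 s = 292 min

292 min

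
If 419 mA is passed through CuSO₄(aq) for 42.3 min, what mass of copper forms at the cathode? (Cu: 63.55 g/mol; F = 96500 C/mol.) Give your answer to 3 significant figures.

0.350 g

Charge passed = 0.419 × 2538 = 1063 C
n(e⁻) = Q/F = 1063/96500 = 0.01102 mol
Cu²⁺ + 2e⁻ → Cu, so n(Cu) = 0.01102 / 2 = 0.005510 mol
m = 0.005510 × 63.55 = 0.350 g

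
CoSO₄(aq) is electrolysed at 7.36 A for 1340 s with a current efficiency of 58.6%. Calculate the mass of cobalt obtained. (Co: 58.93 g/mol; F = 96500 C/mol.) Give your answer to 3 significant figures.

1.76 g

Q = 7.36 × 1340 = 9862 C
n(e⁻) = 9862 / 96500 = 0.1022 mol
Co²⁺ + 2e⁻ → Co, so theoretical m(Co) = 0.05110 × 58.93 = 3.011 g
Actual mass = 58.6% × 3.011 = 1.76 g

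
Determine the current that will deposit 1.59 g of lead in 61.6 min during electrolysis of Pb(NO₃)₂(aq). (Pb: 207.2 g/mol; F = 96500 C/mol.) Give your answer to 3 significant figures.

0.401 A

n(Pb) = 1.59 / 207.2 = 0.007674 mol
Pb²⁺ + 2e⁻ → Pb, so n(e⁻) = 2 × 0.007674 = 0.01535 mol
Q = 0.01535 × 96500 = 1481 C
I = Q / t = 1481 / 3696 s = 0.401 A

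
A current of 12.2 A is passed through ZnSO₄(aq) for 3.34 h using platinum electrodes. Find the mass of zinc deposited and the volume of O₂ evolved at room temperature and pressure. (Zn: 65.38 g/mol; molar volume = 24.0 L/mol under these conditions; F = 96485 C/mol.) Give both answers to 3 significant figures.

Q = 12.2 × 12024 = 1.467×10^5 C; n(e⁻) = 1.467×10^5 / 96485 = 1.520 mol
Cathode: Zn²⁺ + 2e⁻ → Zn → n(Zn) = 1.520/2 = 0.7600 mol → 49.7 g
Anode: 2H₂O → O₂ + 4H⁺ + 4e⁻ → n(O₂) = 1.520/4 = 0.3800 mol → 9.12 L

49.7 g Zn; 9.12 L O₂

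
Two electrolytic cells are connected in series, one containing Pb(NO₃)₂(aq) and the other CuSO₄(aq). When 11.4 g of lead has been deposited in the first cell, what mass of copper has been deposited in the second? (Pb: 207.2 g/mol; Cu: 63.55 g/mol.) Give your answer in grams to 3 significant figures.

n(Pb) = 11.4 / 207.2 = 0.05502 mol
Pb²⁺ + 2e⁻ → Pb, so n(e⁻) = 2 × 0.05502 = 0.1100 mol
Same current for the same time ⇒ same n(e⁻) = 0.1100 mol in both cells.
Cu²⁺ + 2e⁻ → Cu, so n(Cu) = 0.1100 / 2 = 0.05500 mol
m(Cu) = 0.05500 × 63.55 = 3.50 g

3.50 g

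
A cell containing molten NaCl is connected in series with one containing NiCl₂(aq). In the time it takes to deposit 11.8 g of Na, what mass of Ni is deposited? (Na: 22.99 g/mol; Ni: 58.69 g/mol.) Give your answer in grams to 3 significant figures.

n(Na) = 11.8 / 22.99 = 0.5133 mol
Na⁺ + e⁻ → Na, so n(e⁻) = 0.5133 mol
The cells are in series, so the same charge (and hence the same n(e⁻) = 0.5133 mol) passes through both.
Ni²⁺ + 2e⁻ → Ni, so n(Ni) = 0.5133 / 2 = 0.2567 mol
m(Ni) = 0.2567 × 58.69 = 15.1 g

15.1 g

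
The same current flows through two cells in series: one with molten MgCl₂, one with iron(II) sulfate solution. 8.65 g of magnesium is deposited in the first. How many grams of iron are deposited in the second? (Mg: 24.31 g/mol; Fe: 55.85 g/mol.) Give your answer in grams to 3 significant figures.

n(Mg) = 8.65 / 24.31 = 0.3558 mol
Mg²⁺ + 2e⁻ → Mg, so n(e⁻) = 2 × 0.3558 = 0.7116 mol
Same current for the same time ⇒ same n(e⁻) = 0.7116 mol in both cells.
Fe²⁺ + 2e⁻ → Fe, so n(Fe) = 0.7116 / 2 = 0.3558 mol
m(Fe) = 0.3558 × 55.85 = 19.9 g

19.9 g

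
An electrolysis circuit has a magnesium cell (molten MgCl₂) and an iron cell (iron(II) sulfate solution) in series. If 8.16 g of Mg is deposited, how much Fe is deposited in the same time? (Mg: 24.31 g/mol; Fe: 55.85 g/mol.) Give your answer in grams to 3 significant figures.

n(Mg) = 8.16 / 24.31 = 0.3357 mol
Mg²⁺ + 2e⁻ → Mg, so n(e⁻) = 2 × 0.3357 = 0.6714 mol
In series, the same 0.6714 mol of electrons flows through the second cell.
Fe²⁺ + 2e⁻ → Fe, so n(Fe) = 0.6714 / 2 = 0.3357 mol
m(Fe) = 0.3357 × 55.85 = 18.7 g

18.7 g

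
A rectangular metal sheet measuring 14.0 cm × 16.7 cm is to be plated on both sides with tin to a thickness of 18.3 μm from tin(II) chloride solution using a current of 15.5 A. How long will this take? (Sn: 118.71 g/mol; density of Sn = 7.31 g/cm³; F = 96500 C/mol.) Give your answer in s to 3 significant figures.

656 s

Plated area = 2 × 14.0 × 16.7 = 467.6 cm²
Volume = 467.6 × 18.3×10⁻⁴ cm = 0.8557 cm³
m(Sn) = 0.8557 × 7.31 = 6.255 g
n(Sn) = 6.255 / 118.71 = 0.05269 mol; n(e⁻) = 2 × 0.05269 = 0.1054 mol
Q = 0.1054 × 96500 = 10170 C
t = 10170 / 15.5 = 656.1 s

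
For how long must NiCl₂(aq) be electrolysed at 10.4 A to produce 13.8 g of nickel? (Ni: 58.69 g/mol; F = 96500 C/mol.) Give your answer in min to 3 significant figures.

72.7 min

n(Ni) = 13.8 / 58.69 = 0.2351 mol
Ni²⁺ + 2e⁻ → Ni, so n(e⁻) = 2 × 0.2351 = 0.4702 mol
Q = 0.4702 × 96500 = 45370 C
t = Q / I = 45370 / 10.4 = 4363 s = 72.7 min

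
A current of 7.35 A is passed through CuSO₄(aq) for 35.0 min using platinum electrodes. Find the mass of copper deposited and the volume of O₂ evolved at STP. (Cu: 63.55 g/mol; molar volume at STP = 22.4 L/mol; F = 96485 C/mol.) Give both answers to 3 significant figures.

5.08 g Cu; 0.896 L O₂

Q = 7.35 × 2100 = 15440 C; n(e⁻) = 15440 / 96485 = 0.1600 mol
Cathode: Cu²⁺ + 2e⁻ → Cu → n(Cu) = 0.1600/2 = 0.08000 mol → 5.08 g
Anode: 2H₂O → O₂ + 4H⁺ + 4e⁻ → n(O₂) = 0.1600/4 = 0.04000 mol → 0.896 L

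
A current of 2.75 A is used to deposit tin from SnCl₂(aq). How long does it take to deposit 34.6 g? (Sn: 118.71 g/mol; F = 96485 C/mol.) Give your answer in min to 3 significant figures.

341 min

n(Sn) = 34.6 / 118.71 = 0.2915 mol
Sn²⁺ + 2e⁻ → Sn, so n(e⁻) = 2 × 0.2915 = 0.5830 mol
Q = 0.5830 × 96485 = 56250 C
t = Q / I = 56250 / 2.75 = 20450 s = 341 min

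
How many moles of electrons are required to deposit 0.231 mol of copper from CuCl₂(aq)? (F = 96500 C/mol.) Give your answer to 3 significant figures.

Cu²⁺ + 2e⁻ → Cu, so n(e⁻) = 2 × 0.231 = 0.4620 mol

0.462 mol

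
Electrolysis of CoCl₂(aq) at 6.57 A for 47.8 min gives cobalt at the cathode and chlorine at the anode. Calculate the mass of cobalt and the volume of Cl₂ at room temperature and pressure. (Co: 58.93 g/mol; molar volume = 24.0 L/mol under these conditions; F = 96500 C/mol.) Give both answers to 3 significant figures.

5.75 g Co; 2.34 L Cl₂

Q = 6.57 × 2868 = 18840 C; n(e⁻) = 18840 / 96500 = 0.1952 mol
Cathode: Co²⁺ + 2e⁻ → Co → n(Co) = 0.1952/2 = 0.09760 mol → 5.75 g
Anode: 2Cl⁻ → Cl₂ + 2e⁻ → n(Cl₂) = 0.1952/2 = 0.09760 mol → 2.34 L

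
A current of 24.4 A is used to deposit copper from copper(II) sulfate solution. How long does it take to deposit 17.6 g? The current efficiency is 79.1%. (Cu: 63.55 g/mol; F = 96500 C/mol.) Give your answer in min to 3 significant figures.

46.2 min

n(Cu) = 17.6 / 63.55 = 0.2769 mol
Cu²⁺ + 2e⁻ → Cu, so n(e⁻) = 2 × 0.2769 = 0.5538 mol
Q = 0.5538 × 96500 / 0.791 = 67560 C
t = Q / I = 67560 / 24.4 = 2769 s = 46.2 min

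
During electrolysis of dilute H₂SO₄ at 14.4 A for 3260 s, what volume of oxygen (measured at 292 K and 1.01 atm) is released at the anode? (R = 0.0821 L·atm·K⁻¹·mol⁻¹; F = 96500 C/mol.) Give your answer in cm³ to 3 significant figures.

2890 cm³

Q = 14.4 A × 3260 s = 46940 C
n(e⁻) = 46940 / 96500 = 0.4864 mol
2H₂O → O₂ + 4H⁺ + 4e⁻, so n(O₂) = 0.4864 / 4 = 0.1216 mol
V = nRT/P = 0.1216 × 0.0821 × 292 / 1.01 = 2.886 L
= 2890 cm³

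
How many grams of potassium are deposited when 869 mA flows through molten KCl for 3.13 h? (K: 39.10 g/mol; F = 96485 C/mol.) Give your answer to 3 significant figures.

3.97 g

Q = 0.869 A × 11268 s = 9792 C
n(e⁻) = 9792 / 96485 = 0.1015 mol
K⁺ + e⁻ → K, so n(K) = 0.1015 mol
m = 0.1015 × 39.10 = 3.97 g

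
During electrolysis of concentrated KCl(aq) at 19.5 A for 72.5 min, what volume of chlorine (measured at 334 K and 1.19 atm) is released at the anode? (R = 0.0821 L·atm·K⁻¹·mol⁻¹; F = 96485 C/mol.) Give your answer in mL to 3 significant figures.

Q = It = 19.5 × 4350 = 84830 C
n(e⁻) = Q/F = 84830/96485 = 0.8792 mol
2Cl⁻ → Cl₂ + 2e⁻, so n(Cl₂) = 0.8792 / 2 = 0.4396 mol
V = nRT/P = 0.4396 × 0.0821 × 334 / 1.19 = 10.13 L
= 10100 mL

10100 mL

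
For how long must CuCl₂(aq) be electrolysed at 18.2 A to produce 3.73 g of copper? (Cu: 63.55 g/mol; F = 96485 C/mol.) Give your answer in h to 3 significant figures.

n(Cu) = 3.73 / 63.55 = 0.05869 mol
Cu²⁺ + 2e⁻ → Cu, so n(e⁻) = 2 × 0.05869 = 0.1174 mol
Q = 0.1174 × 96485 = 11330 C
t = Q / I = 11330 / 18.2 = 622.5 s = 0.173 h

0.173 h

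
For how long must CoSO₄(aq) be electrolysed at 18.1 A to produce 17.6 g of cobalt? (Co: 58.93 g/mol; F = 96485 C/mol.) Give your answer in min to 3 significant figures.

n(Co) = 17.6 / 58.93 = 0.2987 mol
Co²⁺ + 2e⁻ → Co, so n(e⁻) = 2 × 0.2987 = 0.5974 mol
Q = 0.5974 × 96485 = 57640 C
t = Q / I = 57640 / 18.1 = 3185 s = 53.1 min

53.1 min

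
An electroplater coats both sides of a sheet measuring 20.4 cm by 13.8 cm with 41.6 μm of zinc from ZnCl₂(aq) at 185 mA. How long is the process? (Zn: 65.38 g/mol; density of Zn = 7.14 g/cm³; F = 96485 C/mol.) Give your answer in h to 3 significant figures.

74.1 h

Plated area = 2 × 20.4 × 13.8 = 563.0 cm²
Volume = 563.0 × 41.6×10⁻⁴ cm = 2.342 cm³
m(Zn) = 2.342 × 7.14 = 16.72 g
n(Zn) = 16.72 / 65.38 = 0.2557 mol; n(e⁻) = 2 × 0.2557 = 0.5114 mol
Q = 0.5114 × 96485 = 49340 C
t = 49340 / 0.185 = 2.667×10^5 s = 74.1 h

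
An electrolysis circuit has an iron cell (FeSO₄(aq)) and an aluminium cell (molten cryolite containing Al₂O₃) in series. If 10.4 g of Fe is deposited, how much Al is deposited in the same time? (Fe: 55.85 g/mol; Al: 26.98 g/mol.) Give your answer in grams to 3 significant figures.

3.35 g

n(Fe) = 10.4 / 55.85 = 0.1862 mol
Fe²⁺ + 2e⁻ → Fe, so n(e⁻) = 2 × 0.1862 = 0.3724 mol
The cells are in series, so the same charge (and hence the same n(e⁻) = 0.3724 mol) passes through both.
Al³⁺ + 3e⁻ → Al, so n(Al) = 0.3724 / 3 = 0.1241 mol
m(Al) = 0.1241 × 26.98 = 3.35 g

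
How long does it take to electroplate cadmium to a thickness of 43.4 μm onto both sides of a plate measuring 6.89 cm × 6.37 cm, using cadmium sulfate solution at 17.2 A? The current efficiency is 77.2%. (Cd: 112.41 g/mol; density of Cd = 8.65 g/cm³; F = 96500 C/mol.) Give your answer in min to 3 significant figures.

Plated area = 2 × 6.89 × 6.37 = 87.78 cm²
Volume = 87.78 × 43.4×10⁻⁴ cm = 0.3810 cm³
m(Cd) = 0.3810 × 8.65 = 3.296 g
n(Cd) = 3.296 / 112.41 = 0.02932 mol; n(e⁻) = 2 × 0.02932 = 0.05864 mol
Q = 0.05864 × 96500 / 0.772 = 7330 C
t = 7330 / 17.2 = 426.2 s = 7.10 min

7.10 min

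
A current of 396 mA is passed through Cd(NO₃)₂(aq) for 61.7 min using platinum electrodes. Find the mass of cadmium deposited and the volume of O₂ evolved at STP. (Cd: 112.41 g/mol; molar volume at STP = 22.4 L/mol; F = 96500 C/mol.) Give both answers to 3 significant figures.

0.854 g Cd; 0.0851 L O₂

Q = 0.396 × 3702 = 1466 C; n(e⁻) = 1466 / 96500 = 0.01519 mol
Cathode: Cd²⁺ + 2e⁻ → Cd → n(Cd) = 0.01519/2 = 0.007595 mol → 0.854 g
Anode: 2H₂O → O₂ + 4H⁺ + 4e⁻ → n(O₂) = 0.01519/4 = 0.003798 mol → 0.0851 L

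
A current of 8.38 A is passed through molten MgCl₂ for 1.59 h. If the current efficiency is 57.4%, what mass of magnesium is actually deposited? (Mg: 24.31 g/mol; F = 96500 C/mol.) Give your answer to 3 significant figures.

3.47 g

Q = 8.38 × 5724 = 47970 C
n(e⁻) = 47970 / 96500 = 0.4971 mol
Mg²⁺ + 2e⁻ → Mg, so theoretical m(Mg) = 0.2486 × 24.31 = 6.043 g
Actual mass = 57.4% × 6.043 = 3.47 g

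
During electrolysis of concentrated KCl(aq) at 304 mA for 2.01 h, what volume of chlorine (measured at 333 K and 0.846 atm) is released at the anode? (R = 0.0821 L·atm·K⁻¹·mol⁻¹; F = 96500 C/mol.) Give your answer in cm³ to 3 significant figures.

Q = 0.304 A × 7236 s = 2200 C
n(e⁻) = Q/F = 2200/96500 = 0.02280 mol
2Cl⁻ → Cl₂ + 2e⁻, so n(Cl₂) = 0.02280 / 2 = 0.01140 mol
V = nRT/P = 0.01140 × 0.0821 × 333 / 0.846 = 0.3684 L
= 368 cm³

368 cm³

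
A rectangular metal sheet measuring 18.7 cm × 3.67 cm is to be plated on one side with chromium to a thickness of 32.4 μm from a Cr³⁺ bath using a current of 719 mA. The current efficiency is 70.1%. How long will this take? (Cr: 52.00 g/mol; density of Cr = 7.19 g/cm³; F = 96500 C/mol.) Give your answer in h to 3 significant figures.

4.91 h

Plated area = 18.7 × 3.67 = 68.63 cm²
Volume = 68.63 × 32.4×10⁻⁴ cm = 0.2224 cm³
m(Cr) = 0.2224 × 7.19 = 1.599 g
n(Cr) = 1.599 / 52.00 = 0.03075 mol; n(e⁻) = 3 × 0.03075 = 0.09225 mol
Q = 0.09225 × 96500 / 0.701 = 12700 C
t = 12700 / 0.719 = 17660 s = 4.91 h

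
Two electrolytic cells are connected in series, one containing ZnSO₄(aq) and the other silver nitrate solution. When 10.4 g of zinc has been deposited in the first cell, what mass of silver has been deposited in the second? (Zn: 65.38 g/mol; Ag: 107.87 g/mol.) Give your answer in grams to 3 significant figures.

34.3 g

n(Zn) = 10.4 / 65.38 = 0.1591 mol
Zn²⁺ + 2e⁻ → Zn, so n(e⁻) = 2 × 0.1591 = 0.3182 mol
Same current for the same time ⇒ same n(e⁻) = 0.3182 mol in both cells.
Ag⁺ + e⁻ → Ag, so n(Ag) = 0.3182 mol
m(Ag) = 0.3182 × 107.87 = 34.3 g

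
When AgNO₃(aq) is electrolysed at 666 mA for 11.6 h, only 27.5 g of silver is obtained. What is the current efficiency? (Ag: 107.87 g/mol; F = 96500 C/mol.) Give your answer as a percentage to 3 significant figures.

88.5%

Q = 0.666 × 41760 = 27810 C
n(e⁻) = 27810 / 96500 = 0.2882 mol
Ag⁺ + e⁻ → Ag, so theoretical n(Ag) = 0.2882 mol → 31.09 g
Efficiency = 27.5 / 31.09 = 0.8845 = 88.5%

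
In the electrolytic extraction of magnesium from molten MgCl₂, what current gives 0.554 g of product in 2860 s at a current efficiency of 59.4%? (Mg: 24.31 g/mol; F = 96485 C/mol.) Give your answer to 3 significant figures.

n(Mg) = 0.554 / 24.31 = 0.02279 mol
Mg²⁺ + 2e⁻ → Mg, so n(e⁻) = 2 × 0.02279 = 0.04558 mol
Q = 0.04558 × 96485 / 0.594 = 7404 C
I = Q / t = 7404 / 2860 s = 2.59 A

2.59 A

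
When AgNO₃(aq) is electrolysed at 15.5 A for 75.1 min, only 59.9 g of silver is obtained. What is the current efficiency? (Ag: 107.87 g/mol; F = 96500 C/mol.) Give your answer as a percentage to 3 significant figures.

76.7%

Q = 15.5 × 4506 = 69840 C
n(e⁻) = 69840 / 96500 = 0.7237 mol
Ag⁺ + e⁻ → Ag, so theoretical n(Ag) = 0.7237 mol → 78.07 g
Efficiency = 59.9 / 78.07 = 0.7673 = 76.7%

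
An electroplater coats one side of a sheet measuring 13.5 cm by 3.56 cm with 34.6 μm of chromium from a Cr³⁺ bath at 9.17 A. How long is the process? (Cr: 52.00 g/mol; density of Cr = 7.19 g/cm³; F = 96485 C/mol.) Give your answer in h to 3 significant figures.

Plated area = 13.5 × 3.56 = 48.06 cm²
Volume = 48.06 × 34.6×10⁻⁴ cm = 0.1663 cm³
m(Cr) = 0.1663 × 7.19 = 1.196 g
n(Cr) = 1.196 / 52.00 = 0.02300 mol; n(e⁻) = 3 × 0.02300 = 0.06900 mol
Q = 0.06900 × 96485 = 6657 C
t = 6657 / 9.17 = 726.0 s = 0.202 h

0.202 h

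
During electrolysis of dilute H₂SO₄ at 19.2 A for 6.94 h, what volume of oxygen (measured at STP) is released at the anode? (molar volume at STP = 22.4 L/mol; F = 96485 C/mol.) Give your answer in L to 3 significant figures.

Charge passed = 19.2 × 24984 = 4.797×10^5 C
n(e⁻) = Q/F = 4.797×10^5/96485 = 4.972 mol
2H₂O → O₂ + 4H⁺ + 4e⁻, so n(O₂) = 4.972 / 4 = 1.243 mol
V = 1.243 × 22.4 = 27.84 L

27.8 L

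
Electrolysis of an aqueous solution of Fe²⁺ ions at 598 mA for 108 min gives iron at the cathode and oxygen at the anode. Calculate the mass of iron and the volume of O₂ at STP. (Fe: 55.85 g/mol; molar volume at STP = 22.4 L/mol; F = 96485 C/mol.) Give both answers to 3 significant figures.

Q = 0.598 × 6480 = 3875 C; n(e⁻) = 3875 / 96485 = 0.04016 mol
Cathode: Fe²⁺ + 2e⁻ → Fe → n(Fe) = 0.04016/2 = 0.02008 mol → 1.12 g
Anode: 2H₂O → O₂ + 4H⁺ + 4e⁻ → n(O₂) = 0.04016/4 = 0.01004 mol → 0.225 L

1.12 g Fe; 0.225 L O₂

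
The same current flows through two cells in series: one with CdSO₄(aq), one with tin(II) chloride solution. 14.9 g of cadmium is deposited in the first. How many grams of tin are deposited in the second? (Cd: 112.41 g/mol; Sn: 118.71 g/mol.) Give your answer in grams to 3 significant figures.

15.7 g

n(Cd) = 14.9 / 112.41 = 0.1326 mol
Cd²⁺ + 2e⁻ → Cd, so n(e⁻) = 2 × 0.1326 = 0.2652 mol
In series, the same 0.2652 mol of electrons flows through the second cell.
Sn²⁺ + 2e⁻ → Sn, so n(Sn) = 0.2652 / 2 = 0.1326 mol
m(Sn) = 0.1326 × 118.71 = 15.7 g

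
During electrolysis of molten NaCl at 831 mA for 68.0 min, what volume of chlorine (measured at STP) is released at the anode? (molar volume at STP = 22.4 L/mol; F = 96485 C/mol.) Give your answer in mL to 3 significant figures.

394 mL

Charge passed = 0.831 × 4080 = 3390 C
n(e⁻) = 3390 / 96485 = 0.03513 mol
2Cl⁻ → Cl₂ + 2e⁻, so n(Cl₂) = 0.03513 / 2 = 0.01757 mol
V = 0.01757 × 22.4 = 0.3936 L
= 394 mL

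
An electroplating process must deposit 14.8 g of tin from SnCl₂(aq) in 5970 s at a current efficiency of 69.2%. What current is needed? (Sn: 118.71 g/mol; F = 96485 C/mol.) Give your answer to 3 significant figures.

n(Sn) = 14.8 / 118.71 = 0.1247 mol
Sn²⁺ + 2e⁻ → Sn, so n(e⁻) = 2 × 0.1247 = 0.2494 mol
Q = 0.2494 × 96485 / 0.692 = 34770 C
I = Q / t = 34770 / 5970 s = 5.82 A

5.82 A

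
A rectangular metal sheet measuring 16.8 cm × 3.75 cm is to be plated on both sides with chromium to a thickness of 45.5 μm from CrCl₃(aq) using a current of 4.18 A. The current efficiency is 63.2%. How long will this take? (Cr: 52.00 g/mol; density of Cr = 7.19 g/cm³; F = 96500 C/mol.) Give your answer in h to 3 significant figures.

2.41 h

Plated area = 2 × 16.8 × 3.75 = 126.0 cm²
Volume = 126.0 × 45.5×10⁻⁴ cm = 0.5733 cm³
m(Cr) = 0.5733 × 7.19 = 4.122 g
n(Cr) = 4.122 / 52.00 = 0.07927 mol; n(e⁻) = 3 × 0.07927 = 0.2378 mol
Q = 0.2378 × 96500 / 0.632 = 36310 C
t = 36310 / 4.18 = 8687 s = 2.41 h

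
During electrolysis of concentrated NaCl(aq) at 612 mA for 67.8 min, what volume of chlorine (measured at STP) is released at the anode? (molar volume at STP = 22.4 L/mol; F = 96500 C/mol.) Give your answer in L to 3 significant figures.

0.289 L

Q = 0.612 A × 4068 s = 2490 C
n(e⁻) = 2490 / 96500 = 0.02580 mol
2Cl⁻ → Cl₂ + 2e⁻, so n(Cl₂) = 0.02580 / 2 = 0.01290 mol
V = 0.01290 × 22.4 = 0.2890 L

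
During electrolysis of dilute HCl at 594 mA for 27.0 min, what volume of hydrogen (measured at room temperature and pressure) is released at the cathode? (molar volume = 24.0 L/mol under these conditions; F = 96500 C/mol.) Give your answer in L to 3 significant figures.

0.120 L

Charge passed = 0.594 × 1620 = 962.3 C
n(e⁻) = 962.3 / 96500 = 0.009972 mol
2H⁺ + 2e⁻ → H₂, so n(H₂) = 0.009972 / 2 = 0.004986 mol
V = 0.004986 × 24.0 = 0.1197 L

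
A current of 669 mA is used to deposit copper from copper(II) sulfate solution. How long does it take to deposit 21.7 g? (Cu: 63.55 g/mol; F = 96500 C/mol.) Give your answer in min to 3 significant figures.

1640 min

n(Cu) = 21.7 / 63.55 = 0.3415 mol
Cu²⁺ + 2e⁻ → Cu, so n(e⁻) = 2 × 0.3415 = 0.6830 mol
Q = 0.6830 × 96500 = 65910 C
t = Q / I = 65910 / 0.669 = 98520 s = 1640 min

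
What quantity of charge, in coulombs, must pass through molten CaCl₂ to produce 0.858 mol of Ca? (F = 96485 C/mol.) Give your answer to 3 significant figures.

Ca²⁺ + 2e⁻ → Ca, so n(e⁻) = 2 × 0.858 = 1.716 mol
Q = 1.716 × 96485 = 1.656×10^5 C

1.66×10^5 C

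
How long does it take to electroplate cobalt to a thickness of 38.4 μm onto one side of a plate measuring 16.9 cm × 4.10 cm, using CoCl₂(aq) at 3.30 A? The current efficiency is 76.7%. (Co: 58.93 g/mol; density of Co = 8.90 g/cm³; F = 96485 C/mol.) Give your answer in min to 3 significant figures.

51.1 min

Plated area = 16.9 × 4.10 = 69.29 cm²
Volume = 69.29 × 38.4×10⁻⁴ cm = 0.2661 cm³
m(Co) = 0.2661 × 8.90 = 2.368 g
n(Co) = 2.368 / 58.93 = 0.04018 mol; n(e⁻) = 2 × 0.04018 = 0.08036 mol
Q = 0.08036 × 96485 / 0.767 = 10110 C
t = 10110 / 3.30 = 3064 s = 51.1 min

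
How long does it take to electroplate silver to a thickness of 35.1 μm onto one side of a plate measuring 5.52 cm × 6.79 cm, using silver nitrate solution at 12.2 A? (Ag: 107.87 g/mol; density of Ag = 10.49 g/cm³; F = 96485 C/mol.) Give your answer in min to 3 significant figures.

Plated area = 5.52 × 6.79 = 37.48 cm²
Volume = 37.48 × 35.1×10⁻⁴ cm = 0.1316 cm³
m(Ag) = 0.1316 × 10.49 = 1.380 g
n(Ag) = 1.380 / 107.87 = 0.01279 mol; n(e⁻) = 0.01279 mol
Q = 0.01279 × 96485 = 1234 C
t = 1234 / 12.2 = 101.1 s = 1.69 min

1.69 min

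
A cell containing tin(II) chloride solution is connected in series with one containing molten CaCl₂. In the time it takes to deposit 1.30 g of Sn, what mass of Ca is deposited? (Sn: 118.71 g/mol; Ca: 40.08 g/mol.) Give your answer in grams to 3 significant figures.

n(Sn) = 1.30 / 118.71 = 0.01095 mol
Sn²⁺ + 2e⁻ → Sn, so n(e⁻) = 2 × 0.01095 = 0.02190 mol
Same current for the same time ⇒ same n(e⁻) = 0.02190 mol in both cells.
Ca²⁺ + 2e⁻ → Ca, so n(Ca) = 0.02190 / 2 = 0.01095 mol
m(Ca) = 0.01095 × 40.08 = 0.439 g

0.439 g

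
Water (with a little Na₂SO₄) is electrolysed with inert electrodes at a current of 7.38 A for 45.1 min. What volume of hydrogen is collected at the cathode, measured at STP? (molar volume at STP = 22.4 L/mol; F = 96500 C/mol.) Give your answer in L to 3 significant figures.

Charge passed = 7.38 × 2706 = 19970 C
n(e⁻) = 19970 / 96500 = 0.2069 mol
2H⁺ + 2e⁻ → H₂, so n(H₂) = 0.2069 / 2 = 0.1035 mol
V = 0.1035 × 22.4 = 2.318 L

2.32 L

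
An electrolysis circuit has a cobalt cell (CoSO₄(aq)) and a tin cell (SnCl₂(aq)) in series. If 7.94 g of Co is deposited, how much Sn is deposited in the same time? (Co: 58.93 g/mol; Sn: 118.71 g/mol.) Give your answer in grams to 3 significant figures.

n(Co) = 7.94 / 58.93 = 0.1347 mol
Co²⁺ + 2e⁻ → Co, so n(e⁻) = 2 × 0.1347 = 0.2694 mol
In series, the same 0.2694 mol of electrons flows through the second cell.
Sn²⁺ + 2e⁻ → Sn, so n(Sn) = 0.2694 / 2 = 0.1347 mol
m(Sn) = 0.1347 × 118.71 = 16.0 g

16.0 g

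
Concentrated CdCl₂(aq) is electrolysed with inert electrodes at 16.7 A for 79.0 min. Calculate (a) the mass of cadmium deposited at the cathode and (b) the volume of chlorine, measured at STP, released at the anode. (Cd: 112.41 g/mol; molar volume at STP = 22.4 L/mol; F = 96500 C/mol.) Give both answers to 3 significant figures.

46.1 g Cd; 9.19 L Cl₂

Q = 16.7 × 4740 = 79160 C; n(e⁻) = 79160 / 96500 = 0.8203 mol
Cathode: Cd²⁺ + 2e⁻ → Cd → n(Cd) = 0.8203/2 = 0.4102 mol → 46.1 g
Anode: 2Cl⁻ → Cl₂ + 2e⁻ → n(Cl₂) = 0.8203/2 = 0.4102 mol → 9.19 L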